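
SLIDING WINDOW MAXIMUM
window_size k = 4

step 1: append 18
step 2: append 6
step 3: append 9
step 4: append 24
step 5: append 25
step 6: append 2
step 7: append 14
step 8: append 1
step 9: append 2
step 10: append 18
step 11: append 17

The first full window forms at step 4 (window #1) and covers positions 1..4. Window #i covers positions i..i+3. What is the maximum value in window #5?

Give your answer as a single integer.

Answer: 25

Derivation:
step 1: append 18 -> window=[18] (not full yet)
step 2: append 6 -> window=[18, 6] (not full yet)
step 3: append 9 -> window=[18, 6, 9] (not full yet)
step 4: append 24 -> window=[18, 6, 9, 24] -> max=24
step 5: append 25 -> window=[6, 9, 24, 25] -> max=25
step 6: append 2 -> window=[9, 24, 25, 2] -> max=25
step 7: append 14 -> window=[24, 25, 2, 14] -> max=25
step 8: append 1 -> window=[25, 2, 14, 1] -> max=25
Window #5 max = 25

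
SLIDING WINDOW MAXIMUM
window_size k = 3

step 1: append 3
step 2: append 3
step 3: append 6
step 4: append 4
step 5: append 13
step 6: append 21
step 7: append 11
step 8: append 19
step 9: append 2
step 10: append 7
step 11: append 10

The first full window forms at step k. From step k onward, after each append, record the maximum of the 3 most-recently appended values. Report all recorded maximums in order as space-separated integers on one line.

Answer: 6 6 13 21 21 21 19 19 10

Derivation:
step 1: append 3 -> window=[3] (not full yet)
step 2: append 3 -> window=[3, 3] (not full yet)
step 3: append 6 -> window=[3, 3, 6] -> max=6
step 4: append 4 -> window=[3, 6, 4] -> max=6
step 5: append 13 -> window=[6, 4, 13] -> max=13
step 6: append 21 -> window=[4, 13, 21] -> max=21
step 7: append 11 -> window=[13, 21, 11] -> max=21
step 8: append 19 -> window=[21, 11, 19] -> max=21
step 9: append 2 -> window=[11, 19, 2] -> max=19
step 10: append 7 -> window=[19, 2, 7] -> max=19
step 11: append 10 -> window=[2, 7, 10] -> max=10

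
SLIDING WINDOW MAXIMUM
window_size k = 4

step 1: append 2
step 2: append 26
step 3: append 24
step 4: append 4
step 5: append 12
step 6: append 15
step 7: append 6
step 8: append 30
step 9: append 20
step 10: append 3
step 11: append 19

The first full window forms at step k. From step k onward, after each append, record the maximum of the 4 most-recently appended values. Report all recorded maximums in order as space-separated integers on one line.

step 1: append 2 -> window=[2] (not full yet)
step 2: append 26 -> window=[2, 26] (not full yet)
step 3: append 24 -> window=[2, 26, 24] (not full yet)
step 4: append 4 -> window=[2, 26, 24, 4] -> max=26
step 5: append 12 -> window=[26, 24, 4, 12] -> max=26
step 6: append 15 -> window=[24, 4, 12, 15] -> max=24
step 7: append 6 -> window=[4, 12, 15, 6] -> max=15
step 8: append 30 -> window=[12, 15, 6, 30] -> max=30
step 9: append 20 -> window=[15, 6, 30, 20] -> max=30
step 10: append 3 -> window=[6, 30, 20, 3] -> max=30
step 11: append 19 -> window=[30, 20, 3, 19] -> max=30

Answer: 26 26 24 15 30 30 30 30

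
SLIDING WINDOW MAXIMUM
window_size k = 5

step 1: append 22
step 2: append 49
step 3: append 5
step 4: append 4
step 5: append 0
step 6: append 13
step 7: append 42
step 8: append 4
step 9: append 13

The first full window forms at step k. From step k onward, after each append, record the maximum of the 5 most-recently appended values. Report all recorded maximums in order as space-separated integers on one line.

step 1: append 22 -> window=[22] (not full yet)
step 2: append 49 -> window=[22, 49] (not full yet)
step 3: append 5 -> window=[22, 49, 5] (not full yet)
step 4: append 4 -> window=[22, 49, 5, 4] (not full yet)
step 5: append 0 -> window=[22, 49, 5, 4, 0] -> max=49
step 6: append 13 -> window=[49, 5, 4, 0, 13] -> max=49
step 7: append 42 -> window=[5, 4, 0, 13, 42] -> max=42
step 8: append 4 -> window=[4, 0, 13, 42, 4] -> max=42
step 9: append 13 -> window=[0, 13, 42, 4, 13] -> max=42

Answer: 49 49 42 42 42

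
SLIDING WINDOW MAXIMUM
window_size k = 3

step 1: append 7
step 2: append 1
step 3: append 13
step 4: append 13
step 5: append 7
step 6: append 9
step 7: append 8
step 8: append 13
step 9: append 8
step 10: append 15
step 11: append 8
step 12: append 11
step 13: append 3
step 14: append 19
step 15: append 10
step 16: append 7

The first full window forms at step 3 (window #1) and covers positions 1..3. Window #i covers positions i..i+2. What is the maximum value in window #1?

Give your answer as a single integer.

step 1: append 7 -> window=[7] (not full yet)
step 2: append 1 -> window=[7, 1] (not full yet)
step 3: append 13 -> window=[7, 1, 13] -> max=13
Window #1 max = 13

Answer: 13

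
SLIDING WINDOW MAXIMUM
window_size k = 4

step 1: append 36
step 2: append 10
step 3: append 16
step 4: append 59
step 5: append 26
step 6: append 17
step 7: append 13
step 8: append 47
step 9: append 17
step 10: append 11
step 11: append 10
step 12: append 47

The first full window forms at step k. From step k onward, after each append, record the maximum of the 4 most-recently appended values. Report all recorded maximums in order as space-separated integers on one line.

step 1: append 36 -> window=[36] (not full yet)
step 2: append 10 -> window=[36, 10] (not full yet)
step 3: append 16 -> window=[36, 10, 16] (not full yet)
step 4: append 59 -> window=[36, 10, 16, 59] -> max=59
step 5: append 26 -> window=[10, 16, 59, 26] -> max=59
step 6: append 17 -> window=[16, 59, 26, 17] -> max=59
step 7: append 13 -> window=[59, 26, 17, 13] -> max=59
step 8: append 47 -> window=[26, 17, 13, 47] -> max=47
step 9: append 17 -> window=[17, 13, 47, 17] -> max=47
step 10: append 11 -> window=[13, 47, 17, 11] -> max=47
step 11: append 10 -> window=[47, 17, 11, 10] -> max=47
step 12: append 47 -> window=[17, 11, 10, 47] -> max=47

Answer: 59 59 59 59 47 47 47 47 47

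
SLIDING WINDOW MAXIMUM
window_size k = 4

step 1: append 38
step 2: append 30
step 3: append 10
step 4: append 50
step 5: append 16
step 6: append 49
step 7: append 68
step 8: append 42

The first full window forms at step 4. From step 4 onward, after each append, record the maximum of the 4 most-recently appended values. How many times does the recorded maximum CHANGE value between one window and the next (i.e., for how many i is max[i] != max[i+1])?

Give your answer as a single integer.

Answer: 1

Derivation:
step 1: append 38 -> window=[38] (not full yet)
step 2: append 30 -> window=[38, 30] (not full yet)
step 3: append 10 -> window=[38, 30, 10] (not full yet)
step 4: append 50 -> window=[38, 30, 10, 50] -> max=50
step 5: append 16 -> window=[30, 10, 50, 16] -> max=50
step 6: append 49 -> window=[10, 50, 16, 49] -> max=50
step 7: append 68 -> window=[50, 16, 49, 68] -> max=68
step 8: append 42 -> window=[16, 49, 68, 42] -> max=68
Recorded maximums: 50 50 50 68 68
Changes between consecutive maximums: 1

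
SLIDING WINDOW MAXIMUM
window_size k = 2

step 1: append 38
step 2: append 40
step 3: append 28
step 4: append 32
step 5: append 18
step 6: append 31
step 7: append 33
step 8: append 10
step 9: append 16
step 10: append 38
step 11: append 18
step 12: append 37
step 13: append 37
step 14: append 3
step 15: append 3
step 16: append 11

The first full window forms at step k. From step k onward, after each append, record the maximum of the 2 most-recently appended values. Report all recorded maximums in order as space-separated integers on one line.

Answer: 40 40 32 32 31 33 33 16 38 38 37 37 37 3 11

Derivation:
step 1: append 38 -> window=[38] (not full yet)
step 2: append 40 -> window=[38, 40] -> max=40
step 3: append 28 -> window=[40, 28] -> max=40
step 4: append 32 -> window=[28, 32] -> max=32
step 5: append 18 -> window=[32, 18] -> max=32
step 6: append 31 -> window=[18, 31] -> max=31
step 7: append 33 -> window=[31, 33] -> max=33
step 8: append 10 -> window=[33, 10] -> max=33
step 9: append 16 -> window=[10, 16] -> max=16
step 10: append 38 -> window=[16, 38] -> max=38
step 11: append 18 -> window=[38, 18] -> max=38
step 12: append 37 -> window=[18, 37] -> max=37
step 13: append 37 -> window=[37, 37] -> max=37
step 14: append 3 -> window=[37, 3] -> max=37
step 15: append 3 -> window=[3, 3] -> max=3
step 16: append 11 -> window=[3, 11] -> max=11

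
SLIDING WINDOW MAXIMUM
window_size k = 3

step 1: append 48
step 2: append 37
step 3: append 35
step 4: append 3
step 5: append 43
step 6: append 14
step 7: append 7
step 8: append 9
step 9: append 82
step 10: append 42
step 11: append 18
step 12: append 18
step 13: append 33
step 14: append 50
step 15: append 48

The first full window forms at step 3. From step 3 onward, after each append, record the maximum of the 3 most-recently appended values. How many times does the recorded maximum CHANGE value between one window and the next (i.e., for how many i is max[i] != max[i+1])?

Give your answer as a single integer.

Answer: 7

Derivation:
step 1: append 48 -> window=[48] (not full yet)
step 2: append 37 -> window=[48, 37] (not full yet)
step 3: append 35 -> window=[48, 37, 35] -> max=48
step 4: append 3 -> window=[37, 35, 3] -> max=37
step 5: append 43 -> window=[35, 3, 43] -> max=43
step 6: append 14 -> window=[3, 43, 14] -> max=43
step 7: append 7 -> window=[43, 14, 7] -> max=43
step 8: append 9 -> window=[14, 7, 9] -> max=14
step 9: append 82 -> window=[7, 9, 82] -> max=82
step 10: append 42 -> window=[9, 82, 42] -> max=82
step 11: append 18 -> window=[82, 42, 18] -> max=82
step 12: append 18 -> window=[42, 18, 18] -> max=42
step 13: append 33 -> window=[18, 18, 33] -> max=33
step 14: append 50 -> window=[18, 33, 50] -> max=50
step 15: append 48 -> window=[33, 50, 48] -> max=50
Recorded maximums: 48 37 43 43 43 14 82 82 82 42 33 50 50
Changes between consecutive maximums: 7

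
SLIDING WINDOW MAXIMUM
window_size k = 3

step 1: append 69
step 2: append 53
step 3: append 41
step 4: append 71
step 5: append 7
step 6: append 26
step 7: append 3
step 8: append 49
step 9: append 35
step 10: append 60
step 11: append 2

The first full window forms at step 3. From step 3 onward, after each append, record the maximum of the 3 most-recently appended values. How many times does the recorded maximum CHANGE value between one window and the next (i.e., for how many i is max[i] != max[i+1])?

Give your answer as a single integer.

step 1: append 69 -> window=[69] (not full yet)
step 2: append 53 -> window=[69, 53] (not full yet)
step 3: append 41 -> window=[69, 53, 41] -> max=69
step 4: append 71 -> window=[53, 41, 71] -> max=71
step 5: append 7 -> window=[41, 71, 7] -> max=71
step 6: append 26 -> window=[71, 7, 26] -> max=71
step 7: append 3 -> window=[7, 26, 3] -> max=26
step 8: append 49 -> window=[26, 3, 49] -> max=49
step 9: append 35 -> window=[3, 49, 35] -> max=49
step 10: append 60 -> window=[49, 35, 60] -> max=60
step 11: append 2 -> window=[35, 60, 2] -> max=60
Recorded maximums: 69 71 71 71 26 49 49 60 60
Changes between consecutive maximums: 4

Answer: 4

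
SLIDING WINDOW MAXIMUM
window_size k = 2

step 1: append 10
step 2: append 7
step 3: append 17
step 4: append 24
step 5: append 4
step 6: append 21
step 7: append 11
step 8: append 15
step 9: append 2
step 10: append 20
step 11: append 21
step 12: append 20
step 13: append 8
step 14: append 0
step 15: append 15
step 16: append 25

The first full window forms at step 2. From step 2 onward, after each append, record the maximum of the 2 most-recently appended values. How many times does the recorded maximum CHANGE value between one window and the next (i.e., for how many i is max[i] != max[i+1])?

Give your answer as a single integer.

Answer: 10

Derivation:
step 1: append 10 -> window=[10] (not full yet)
step 2: append 7 -> window=[10, 7] -> max=10
step 3: append 17 -> window=[7, 17] -> max=17
step 4: append 24 -> window=[17, 24] -> max=24
step 5: append 4 -> window=[24, 4] -> max=24
step 6: append 21 -> window=[4, 21] -> max=21
step 7: append 11 -> window=[21, 11] -> max=21
step 8: append 15 -> window=[11, 15] -> max=15
step 9: append 2 -> window=[15, 2] -> max=15
step 10: append 20 -> window=[2, 20] -> max=20
step 11: append 21 -> window=[20, 21] -> max=21
step 12: append 20 -> window=[21, 20] -> max=21
step 13: append 8 -> window=[20, 8] -> max=20
step 14: append 0 -> window=[8, 0] -> max=8
step 15: append 15 -> window=[0, 15] -> max=15
step 16: append 25 -> window=[15, 25] -> max=25
Recorded maximums: 10 17 24 24 21 21 15 15 20 21 21 20 8 15 25
Changes between consecutive maximums: 10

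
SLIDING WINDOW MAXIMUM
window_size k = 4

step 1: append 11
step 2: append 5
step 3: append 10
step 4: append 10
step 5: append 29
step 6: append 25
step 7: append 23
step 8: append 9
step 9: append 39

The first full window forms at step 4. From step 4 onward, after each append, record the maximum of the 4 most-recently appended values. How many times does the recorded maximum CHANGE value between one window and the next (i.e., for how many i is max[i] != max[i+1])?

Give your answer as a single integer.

step 1: append 11 -> window=[11] (not full yet)
step 2: append 5 -> window=[11, 5] (not full yet)
step 3: append 10 -> window=[11, 5, 10] (not full yet)
step 4: append 10 -> window=[11, 5, 10, 10] -> max=11
step 5: append 29 -> window=[5, 10, 10, 29] -> max=29
step 6: append 25 -> window=[10, 10, 29, 25] -> max=29
step 7: append 23 -> window=[10, 29, 25, 23] -> max=29
step 8: append 9 -> window=[29, 25, 23, 9] -> max=29
step 9: append 39 -> window=[25, 23, 9, 39] -> max=39
Recorded maximums: 11 29 29 29 29 39
Changes between consecutive maximums: 2

Answer: 2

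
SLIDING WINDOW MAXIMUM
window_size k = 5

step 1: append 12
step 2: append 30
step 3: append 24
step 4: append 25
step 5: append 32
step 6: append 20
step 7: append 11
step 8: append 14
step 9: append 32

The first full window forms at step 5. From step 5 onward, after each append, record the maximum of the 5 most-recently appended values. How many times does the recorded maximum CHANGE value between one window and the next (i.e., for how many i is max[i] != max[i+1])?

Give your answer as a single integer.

step 1: append 12 -> window=[12] (not full yet)
step 2: append 30 -> window=[12, 30] (not full yet)
step 3: append 24 -> window=[12, 30, 24] (not full yet)
step 4: append 25 -> window=[12, 30, 24, 25] (not full yet)
step 5: append 32 -> window=[12, 30, 24, 25, 32] -> max=32
step 6: append 20 -> window=[30, 24, 25, 32, 20] -> max=32
step 7: append 11 -> window=[24, 25, 32, 20, 11] -> max=32
step 8: append 14 -> window=[25, 32, 20, 11, 14] -> max=32
step 9: append 32 -> window=[32, 20, 11, 14, 32] -> max=32
Recorded maximums: 32 32 32 32 32
Changes between consecutive maximums: 0

Answer: 0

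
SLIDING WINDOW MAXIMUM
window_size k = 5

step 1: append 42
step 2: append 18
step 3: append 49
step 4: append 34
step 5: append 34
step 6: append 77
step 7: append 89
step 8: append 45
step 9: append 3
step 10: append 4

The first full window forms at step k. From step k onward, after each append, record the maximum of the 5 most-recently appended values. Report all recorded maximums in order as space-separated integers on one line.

step 1: append 42 -> window=[42] (not full yet)
step 2: append 18 -> window=[42, 18] (not full yet)
step 3: append 49 -> window=[42, 18, 49] (not full yet)
step 4: append 34 -> window=[42, 18, 49, 34] (not full yet)
step 5: append 34 -> window=[42, 18, 49, 34, 34] -> max=49
step 6: append 77 -> window=[18, 49, 34, 34, 77] -> max=77
step 7: append 89 -> window=[49, 34, 34, 77, 89] -> max=89
step 8: append 45 -> window=[34, 34, 77, 89, 45] -> max=89
step 9: append 3 -> window=[34, 77, 89, 45, 3] -> max=89
step 10: append 4 -> window=[77, 89, 45, 3, 4] -> max=89

Answer: 49 77 89 89 89 89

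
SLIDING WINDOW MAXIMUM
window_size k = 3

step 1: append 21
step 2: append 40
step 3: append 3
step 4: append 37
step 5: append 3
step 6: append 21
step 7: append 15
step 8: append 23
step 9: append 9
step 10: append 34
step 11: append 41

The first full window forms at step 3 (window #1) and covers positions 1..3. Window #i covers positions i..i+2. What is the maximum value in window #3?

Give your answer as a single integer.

step 1: append 21 -> window=[21] (not full yet)
step 2: append 40 -> window=[21, 40] (not full yet)
step 3: append 3 -> window=[21, 40, 3] -> max=40
step 4: append 37 -> window=[40, 3, 37] -> max=40
step 5: append 3 -> window=[3, 37, 3] -> max=37
Window #3 max = 37

Answer: 37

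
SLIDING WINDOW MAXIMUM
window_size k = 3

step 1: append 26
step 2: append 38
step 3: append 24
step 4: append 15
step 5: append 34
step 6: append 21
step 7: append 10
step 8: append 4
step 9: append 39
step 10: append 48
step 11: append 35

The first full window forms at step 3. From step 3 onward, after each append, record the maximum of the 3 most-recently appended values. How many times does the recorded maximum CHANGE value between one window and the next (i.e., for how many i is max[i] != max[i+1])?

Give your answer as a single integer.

step 1: append 26 -> window=[26] (not full yet)
step 2: append 38 -> window=[26, 38] (not full yet)
step 3: append 24 -> window=[26, 38, 24] -> max=38
step 4: append 15 -> window=[38, 24, 15] -> max=38
step 5: append 34 -> window=[24, 15, 34] -> max=34
step 6: append 21 -> window=[15, 34, 21] -> max=34
step 7: append 10 -> window=[34, 21, 10] -> max=34
step 8: append 4 -> window=[21, 10, 4] -> max=21
step 9: append 39 -> window=[10, 4, 39] -> max=39
step 10: append 48 -> window=[4, 39, 48] -> max=48
step 11: append 35 -> window=[39, 48, 35] -> max=48
Recorded maximums: 38 38 34 34 34 21 39 48 48
Changes between consecutive maximums: 4

Answer: 4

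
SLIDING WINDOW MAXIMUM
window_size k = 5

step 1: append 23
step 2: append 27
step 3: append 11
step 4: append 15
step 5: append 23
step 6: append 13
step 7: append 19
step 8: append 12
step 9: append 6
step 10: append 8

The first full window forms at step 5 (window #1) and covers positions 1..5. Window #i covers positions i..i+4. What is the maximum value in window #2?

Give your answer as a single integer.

step 1: append 23 -> window=[23] (not full yet)
step 2: append 27 -> window=[23, 27] (not full yet)
step 3: append 11 -> window=[23, 27, 11] (not full yet)
step 4: append 15 -> window=[23, 27, 11, 15] (not full yet)
step 5: append 23 -> window=[23, 27, 11, 15, 23] -> max=27
step 6: append 13 -> window=[27, 11, 15, 23, 13] -> max=27
Window #2 max = 27

Answer: 27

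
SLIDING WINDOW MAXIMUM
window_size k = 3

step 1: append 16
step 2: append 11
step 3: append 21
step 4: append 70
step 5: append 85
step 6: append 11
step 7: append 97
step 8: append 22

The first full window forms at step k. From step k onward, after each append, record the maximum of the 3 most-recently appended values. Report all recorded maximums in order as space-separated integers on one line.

step 1: append 16 -> window=[16] (not full yet)
step 2: append 11 -> window=[16, 11] (not full yet)
step 3: append 21 -> window=[16, 11, 21] -> max=21
step 4: append 70 -> window=[11, 21, 70] -> max=70
step 5: append 85 -> window=[21, 70, 85] -> max=85
step 6: append 11 -> window=[70, 85, 11] -> max=85
step 7: append 97 -> window=[85, 11, 97] -> max=97
step 8: append 22 -> window=[11, 97, 22] -> max=97

Answer: 21 70 85 85 97 97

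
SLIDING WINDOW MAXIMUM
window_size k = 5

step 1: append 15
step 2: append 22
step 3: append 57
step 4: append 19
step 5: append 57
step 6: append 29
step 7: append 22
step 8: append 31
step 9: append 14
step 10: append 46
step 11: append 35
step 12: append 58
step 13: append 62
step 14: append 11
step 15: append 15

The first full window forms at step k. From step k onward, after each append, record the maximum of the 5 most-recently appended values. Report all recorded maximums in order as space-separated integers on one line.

Answer: 57 57 57 57 57 46 46 58 62 62 62

Derivation:
step 1: append 15 -> window=[15] (not full yet)
step 2: append 22 -> window=[15, 22] (not full yet)
step 3: append 57 -> window=[15, 22, 57] (not full yet)
step 4: append 19 -> window=[15, 22, 57, 19] (not full yet)
step 5: append 57 -> window=[15, 22, 57, 19, 57] -> max=57
step 6: append 29 -> window=[22, 57, 19, 57, 29] -> max=57
step 7: append 22 -> window=[57, 19, 57, 29, 22] -> max=57
step 8: append 31 -> window=[19, 57, 29, 22, 31] -> max=57
step 9: append 14 -> window=[57, 29, 22, 31, 14] -> max=57
step 10: append 46 -> window=[29, 22, 31, 14, 46] -> max=46
step 11: append 35 -> window=[22, 31, 14, 46, 35] -> max=46
step 12: append 58 -> window=[31, 14, 46, 35, 58] -> max=58
step 13: append 62 -> window=[14, 46, 35, 58, 62] -> max=62
step 14: append 11 -> window=[46, 35, 58, 62, 11] -> max=62
step 15: append 15 -> window=[35, 58, 62, 11, 15] -> max=62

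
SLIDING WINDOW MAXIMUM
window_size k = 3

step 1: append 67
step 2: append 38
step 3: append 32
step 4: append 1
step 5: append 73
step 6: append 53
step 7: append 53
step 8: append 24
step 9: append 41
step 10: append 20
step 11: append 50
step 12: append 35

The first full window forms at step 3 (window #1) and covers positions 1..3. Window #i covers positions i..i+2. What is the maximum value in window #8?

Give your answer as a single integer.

step 1: append 67 -> window=[67] (not full yet)
step 2: append 38 -> window=[67, 38] (not full yet)
step 3: append 32 -> window=[67, 38, 32] -> max=67
step 4: append 1 -> window=[38, 32, 1] -> max=38
step 5: append 73 -> window=[32, 1, 73] -> max=73
step 6: append 53 -> window=[1, 73, 53] -> max=73
step 7: append 53 -> window=[73, 53, 53] -> max=73
step 8: append 24 -> window=[53, 53, 24] -> max=53
step 9: append 41 -> window=[53, 24, 41] -> max=53
step 10: append 20 -> window=[24, 41, 20] -> max=41
Window #8 max = 41

Answer: 41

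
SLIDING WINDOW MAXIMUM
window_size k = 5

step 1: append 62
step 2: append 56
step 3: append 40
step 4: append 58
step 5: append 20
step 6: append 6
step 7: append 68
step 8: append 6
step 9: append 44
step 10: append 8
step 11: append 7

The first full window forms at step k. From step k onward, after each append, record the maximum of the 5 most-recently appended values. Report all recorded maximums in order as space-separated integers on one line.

Answer: 62 58 68 68 68 68 68

Derivation:
step 1: append 62 -> window=[62] (not full yet)
step 2: append 56 -> window=[62, 56] (not full yet)
step 3: append 40 -> window=[62, 56, 40] (not full yet)
step 4: append 58 -> window=[62, 56, 40, 58] (not full yet)
step 5: append 20 -> window=[62, 56, 40, 58, 20] -> max=62
step 6: append 6 -> window=[56, 40, 58, 20, 6] -> max=58
step 7: append 68 -> window=[40, 58, 20, 6, 68] -> max=68
step 8: append 6 -> window=[58, 20, 6, 68, 6] -> max=68
step 9: append 44 -> window=[20, 6, 68, 6, 44] -> max=68
step 10: append 8 -> window=[6, 68, 6, 44, 8] -> max=68
step 11: append 7 -> window=[68, 6, 44, 8, 7] -> max=68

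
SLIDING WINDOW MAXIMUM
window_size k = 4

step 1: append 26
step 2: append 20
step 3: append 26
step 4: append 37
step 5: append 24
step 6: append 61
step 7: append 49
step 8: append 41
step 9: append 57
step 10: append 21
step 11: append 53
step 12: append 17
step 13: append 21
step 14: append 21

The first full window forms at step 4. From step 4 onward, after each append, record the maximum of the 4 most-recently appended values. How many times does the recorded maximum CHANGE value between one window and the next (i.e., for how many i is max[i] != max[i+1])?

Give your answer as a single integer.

step 1: append 26 -> window=[26] (not full yet)
step 2: append 20 -> window=[26, 20] (not full yet)
step 3: append 26 -> window=[26, 20, 26] (not full yet)
step 4: append 37 -> window=[26, 20, 26, 37] -> max=37
step 5: append 24 -> window=[20, 26, 37, 24] -> max=37
step 6: append 61 -> window=[26, 37, 24, 61] -> max=61
step 7: append 49 -> window=[37, 24, 61, 49] -> max=61
step 8: append 41 -> window=[24, 61, 49, 41] -> max=61
step 9: append 57 -> window=[61, 49, 41, 57] -> max=61
step 10: append 21 -> window=[49, 41, 57, 21] -> max=57
step 11: append 53 -> window=[41, 57, 21, 53] -> max=57
step 12: append 17 -> window=[57, 21, 53, 17] -> max=57
step 13: append 21 -> window=[21, 53, 17, 21] -> max=53
step 14: append 21 -> window=[53, 17, 21, 21] -> max=53
Recorded maximums: 37 37 61 61 61 61 57 57 57 53 53
Changes between consecutive maximums: 3

Answer: 3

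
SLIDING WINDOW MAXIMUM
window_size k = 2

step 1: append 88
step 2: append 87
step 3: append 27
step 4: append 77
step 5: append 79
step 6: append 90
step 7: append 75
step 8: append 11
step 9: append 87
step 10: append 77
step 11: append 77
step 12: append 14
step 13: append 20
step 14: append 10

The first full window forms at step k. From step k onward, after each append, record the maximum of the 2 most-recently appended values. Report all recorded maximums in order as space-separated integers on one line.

Answer: 88 87 77 79 90 90 75 87 87 77 77 20 20

Derivation:
step 1: append 88 -> window=[88] (not full yet)
step 2: append 87 -> window=[88, 87] -> max=88
step 3: append 27 -> window=[87, 27] -> max=87
step 4: append 77 -> window=[27, 77] -> max=77
step 5: append 79 -> window=[77, 79] -> max=79
step 6: append 90 -> window=[79, 90] -> max=90
step 7: append 75 -> window=[90, 75] -> max=90
step 8: append 11 -> window=[75, 11] -> max=75
step 9: append 87 -> window=[11, 87] -> max=87
step 10: append 77 -> window=[87, 77] -> max=87
step 11: append 77 -> window=[77, 77] -> max=77
step 12: append 14 -> window=[77, 14] -> max=77
step 13: append 20 -> window=[14, 20] -> max=20
step 14: append 10 -> window=[20, 10] -> max=20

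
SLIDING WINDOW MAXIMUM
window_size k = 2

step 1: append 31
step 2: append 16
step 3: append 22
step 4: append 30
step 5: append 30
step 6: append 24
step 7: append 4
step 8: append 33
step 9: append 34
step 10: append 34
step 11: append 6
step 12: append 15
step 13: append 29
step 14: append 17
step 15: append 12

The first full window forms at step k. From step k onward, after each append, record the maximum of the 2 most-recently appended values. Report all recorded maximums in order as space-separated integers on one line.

Answer: 31 22 30 30 30 24 33 34 34 34 15 29 29 17

Derivation:
step 1: append 31 -> window=[31] (not full yet)
step 2: append 16 -> window=[31, 16] -> max=31
step 3: append 22 -> window=[16, 22] -> max=22
step 4: append 30 -> window=[22, 30] -> max=30
step 5: append 30 -> window=[30, 30] -> max=30
step 6: append 24 -> window=[30, 24] -> max=30
step 7: append 4 -> window=[24, 4] -> max=24
step 8: append 33 -> window=[4, 33] -> max=33
step 9: append 34 -> window=[33, 34] -> max=34
step 10: append 34 -> window=[34, 34] -> max=34
step 11: append 6 -> window=[34, 6] -> max=34
step 12: append 15 -> window=[6, 15] -> max=15
step 13: append 29 -> window=[15, 29] -> max=29
step 14: append 17 -> window=[29, 17] -> max=29
step 15: append 12 -> window=[17, 12] -> max=17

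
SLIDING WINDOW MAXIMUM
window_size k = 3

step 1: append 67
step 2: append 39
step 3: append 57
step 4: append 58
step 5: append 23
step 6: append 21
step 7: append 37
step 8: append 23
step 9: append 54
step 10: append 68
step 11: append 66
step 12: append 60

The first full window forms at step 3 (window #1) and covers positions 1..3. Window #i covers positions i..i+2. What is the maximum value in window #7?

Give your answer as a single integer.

Answer: 54

Derivation:
step 1: append 67 -> window=[67] (not full yet)
step 2: append 39 -> window=[67, 39] (not full yet)
step 3: append 57 -> window=[67, 39, 57] -> max=67
step 4: append 58 -> window=[39, 57, 58] -> max=58
step 5: append 23 -> window=[57, 58, 23] -> max=58
step 6: append 21 -> window=[58, 23, 21] -> max=58
step 7: append 37 -> window=[23, 21, 37] -> max=37
step 8: append 23 -> window=[21, 37, 23] -> max=37
step 9: append 54 -> window=[37, 23, 54] -> max=54
Window #7 max = 54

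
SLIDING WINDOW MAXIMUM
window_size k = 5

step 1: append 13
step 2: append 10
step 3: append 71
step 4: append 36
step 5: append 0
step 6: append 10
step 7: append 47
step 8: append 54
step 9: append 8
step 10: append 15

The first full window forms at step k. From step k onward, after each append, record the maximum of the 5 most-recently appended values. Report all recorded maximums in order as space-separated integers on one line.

Answer: 71 71 71 54 54 54

Derivation:
step 1: append 13 -> window=[13] (not full yet)
step 2: append 10 -> window=[13, 10] (not full yet)
step 3: append 71 -> window=[13, 10, 71] (not full yet)
step 4: append 36 -> window=[13, 10, 71, 36] (not full yet)
step 5: append 0 -> window=[13, 10, 71, 36, 0] -> max=71
step 6: append 10 -> window=[10, 71, 36, 0, 10] -> max=71
step 7: append 47 -> window=[71, 36, 0, 10, 47] -> max=71
step 8: append 54 -> window=[36, 0, 10, 47, 54] -> max=54
step 9: append 8 -> window=[0, 10, 47, 54, 8] -> max=54
step 10: append 15 -> window=[10, 47, 54, 8, 15] -> max=54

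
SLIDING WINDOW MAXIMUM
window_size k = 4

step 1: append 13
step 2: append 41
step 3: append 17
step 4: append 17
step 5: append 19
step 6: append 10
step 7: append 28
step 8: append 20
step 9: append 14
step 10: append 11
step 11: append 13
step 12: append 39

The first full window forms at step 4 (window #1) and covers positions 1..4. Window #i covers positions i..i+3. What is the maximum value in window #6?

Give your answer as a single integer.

step 1: append 13 -> window=[13] (not full yet)
step 2: append 41 -> window=[13, 41] (not full yet)
step 3: append 17 -> window=[13, 41, 17] (not full yet)
step 4: append 17 -> window=[13, 41, 17, 17] -> max=41
step 5: append 19 -> window=[41, 17, 17, 19] -> max=41
step 6: append 10 -> window=[17, 17, 19, 10] -> max=19
step 7: append 28 -> window=[17, 19, 10, 28] -> max=28
step 8: append 20 -> window=[19, 10, 28, 20] -> max=28
step 9: append 14 -> window=[10, 28, 20, 14] -> max=28
Window #6 max = 28

Answer: 28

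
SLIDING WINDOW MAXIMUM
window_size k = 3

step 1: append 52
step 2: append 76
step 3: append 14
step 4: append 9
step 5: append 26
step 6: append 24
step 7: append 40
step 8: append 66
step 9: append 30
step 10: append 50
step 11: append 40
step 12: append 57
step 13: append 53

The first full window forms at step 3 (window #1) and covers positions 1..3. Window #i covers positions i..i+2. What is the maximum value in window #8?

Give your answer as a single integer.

Answer: 66

Derivation:
step 1: append 52 -> window=[52] (not full yet)
step 2: append 76 -> window=[52, 76] (not full yet)
step 3: append 14 -> window=[52, 76, 14] -> max=76
step 4: append 9 -> window=[76, 14, 9] -> max=76
step 5: append 26 -> window=[14, 9, 26] -> max=26
step 6: append 24 -> window=[9, 26, 24] -> max=26
step 7: append 40 -> window=[26, 24, 40] -> max=40
step 8: append 66 -> window=[24, 40, 66] -> max=66
step 9: append 30 -> window=[40, 66, 30] -> max=66
step 10: append 50 -> window=[66, 30, 50] -> max=66
Window #8 max = 66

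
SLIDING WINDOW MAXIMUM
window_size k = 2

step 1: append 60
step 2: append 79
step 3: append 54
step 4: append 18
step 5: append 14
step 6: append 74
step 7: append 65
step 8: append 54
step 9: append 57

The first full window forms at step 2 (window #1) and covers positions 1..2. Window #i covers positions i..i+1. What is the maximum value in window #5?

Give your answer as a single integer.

Answer: 74

Derivation:
step 1: append 60 -> window=[60] (not full yet)
step 2: append 79 -> window=[60, 79] -> max=79
step 3: append 54 -> window=[79, 54] -> max=79
step 4: append 18 -> window=[54, 18] -> max=54
step 5: append 14 -> window=[18, 14] -> max=18
step 6: append 74 -> window=[14, 74] -> max=74
Window #5 max = 74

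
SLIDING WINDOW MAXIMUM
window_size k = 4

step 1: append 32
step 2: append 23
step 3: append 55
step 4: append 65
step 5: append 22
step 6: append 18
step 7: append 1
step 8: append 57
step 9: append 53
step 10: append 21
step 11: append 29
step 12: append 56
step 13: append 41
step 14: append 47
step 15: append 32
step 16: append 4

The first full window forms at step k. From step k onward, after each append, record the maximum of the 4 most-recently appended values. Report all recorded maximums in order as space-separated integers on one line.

Answer: 65 65 65 65 57 57 57 57 56 56 56 56 47

Derivation:
step 1: append 32 -> window=[32] (not full yet)
step 2: append 23 -> window=[32, 23] (not full yet)
step 3: append 55 -> window=[32, 23, 55] (not full yet)
step 4: append 65 -> window=[32, 23, 55, 65] -> max=65
step 5: append 22 -> window=[23, 55, 65, 22] -> max=65
step 6: append 18 -> window=[55, 65, 22, 18] -> max=65
step 7: append 1 -> window=[65, 22, 18, 1] -> max=65
step 8: append 57 -> window=[22, 18, 1, 57] -> max=57
step 9: append 53 -> window=[18, 1, 57, 53] -> max=57
step 10: append 21 -> window=[1, 57, 53, 21] -> max=57
step 11: append 29 -> window=[57, 53, 21, 29] -> max=57
step 12: append 56 -> window=[53, 21, 29, 56] -> max=56
step 13: append 41 -> window=[21, 29, 56, 41] -> max=56
step 14: append 47 -> window=[29, 56, 41, 47] -> max=56
step 15: append 32 -> window=[56, 41, 47, 32] -> max=56
step 16: append 4 -> window=[41, 47, 32, 4] -> max=47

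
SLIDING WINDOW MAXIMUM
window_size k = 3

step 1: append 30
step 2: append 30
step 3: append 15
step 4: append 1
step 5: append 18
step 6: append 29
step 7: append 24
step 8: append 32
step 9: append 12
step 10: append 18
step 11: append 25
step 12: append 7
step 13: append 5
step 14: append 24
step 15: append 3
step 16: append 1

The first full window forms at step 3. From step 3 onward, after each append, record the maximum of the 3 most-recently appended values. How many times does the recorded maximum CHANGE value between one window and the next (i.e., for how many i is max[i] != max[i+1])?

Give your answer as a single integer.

step 1: append 30 -> window=[30] (not full yet)
step 2: append 30 -> window=[30, 30] (not full yet)
step 3: append 15 -> window=[30, 30, 15] -> max=30
step 4: append 1 -> window=[30, 15, 1] -> max=30
step 5: append 18 -> window=[15, 1, 18] -> max=18
step 6: append 29 -> window=[1, 18, 29] -> max=29
step 7: append 24 -> window=[18, 29, 24] -> max=29
step 8: append 32 -> window=[29, 24, 32] -> max=32
step 9: append 12 -> window=[24, 32, 12] -> max=32
step 10: append 18 -> window=[32, 12, 18] -> max=32
step 11: append 25 -> window=[12, 18, 25] -> max=25
step 12: append 7 -> window=[18, 25, 7] -> max=25
step 13: append 5 -> window=[25, 7, 5] -> max=25
step 14: append 24 -> window=[7, 5, 24] -> max=24
step 15: append 3 -> window=[5, 24, 3] -> max=24
step 16: append 1 -> window=[24, 3, 1] -> max=24
Recorded maximums: 30 30 18 29 29 32 32 32 25 25 25 24 24 24
Changes between consecutive maximums: 5

Answer: 5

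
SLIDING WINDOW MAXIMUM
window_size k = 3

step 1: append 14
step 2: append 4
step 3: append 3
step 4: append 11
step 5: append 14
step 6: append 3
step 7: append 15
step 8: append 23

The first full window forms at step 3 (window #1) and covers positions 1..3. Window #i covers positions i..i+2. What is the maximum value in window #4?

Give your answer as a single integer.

Answer: 14

Derivation:
step 1: append 14 -> window=[14] (not full yet)
step 2: append 4 -> window=[14, 4] (not full yet)
step 3: append 3 -> window=[14, 4, 3] -> max=14
step 4: append 11 -> window=[4, 3, 11] -> max=11
step 5: append 14 -> window=[3, 11, 14] -> max=14
step 6: append 3 -> window=[11, 14, 3] -> max=14
Window #4 max = 14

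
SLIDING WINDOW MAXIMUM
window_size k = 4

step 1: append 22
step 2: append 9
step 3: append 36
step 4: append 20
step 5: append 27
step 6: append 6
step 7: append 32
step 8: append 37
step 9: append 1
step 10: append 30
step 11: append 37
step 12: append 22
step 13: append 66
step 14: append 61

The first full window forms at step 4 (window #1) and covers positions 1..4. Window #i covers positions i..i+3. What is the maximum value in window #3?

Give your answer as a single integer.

Answer: 36

Derivation:
step 1: append 22 -> window=[22] (not full yet)
step 2: append 9 -> window=[22, 9] (not full yet)
step 3: append 36 -> window=[22, 9, 36] (not full yet)
step 4: append 20 -> window=[22, 9, 36, 20] -> max=36
step 5: append 27 -> window=[9, 36, 20, 27] -> max=36
step 6: append 6 -> window=[36, 20, 27, 6] -> max=36
Window #3 max = 36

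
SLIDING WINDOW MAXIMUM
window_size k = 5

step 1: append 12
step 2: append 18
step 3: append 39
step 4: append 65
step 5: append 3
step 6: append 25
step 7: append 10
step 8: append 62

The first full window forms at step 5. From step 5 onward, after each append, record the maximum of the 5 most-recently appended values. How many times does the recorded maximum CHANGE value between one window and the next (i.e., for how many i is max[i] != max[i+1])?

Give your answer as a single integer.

step 1: append 12 -> window=[12] (not full yet)
step 2: append 18 -> window=[12, 18] (not full yet)
step 3: append 39 -> window=[12, 18, 39] (not full yet)
step 4: append 65 -> window=[12, 18, 39, 65] (not full yet)
step 5: append 3 -> window=[12, 18, 39, 65, 3] -> max=65
step 6: append 25 -> window=[18, 39, 65, 3, 25] -> max=65
step 7: append 10 -> window=[39, 65, 3, 25, 10] -> max=65
step 8: append 62 -> window=[65, 3, 25, 10, 62] -> max=65
Recorded maximums: 65 65 65 65
Changes between consecutive maximums: 0

Answer: 0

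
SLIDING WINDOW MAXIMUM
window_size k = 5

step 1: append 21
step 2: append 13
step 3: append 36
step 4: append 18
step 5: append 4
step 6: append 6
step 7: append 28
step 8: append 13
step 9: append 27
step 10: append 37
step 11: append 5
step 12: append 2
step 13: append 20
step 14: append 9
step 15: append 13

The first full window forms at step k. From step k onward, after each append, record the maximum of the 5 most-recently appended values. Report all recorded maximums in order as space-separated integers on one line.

step 1: append 21 -> window=[21] (not full yet)
step 2: append 13 -> window=[21, 13] (not full yet)
step 3: append 36 -> window=[21, 13, 36] (not full yet)
step 4: append 18 -> window=[21, 13, 36, 18] (not full yet)
step 5: append 4 -> window=[21, 13, 36, 18, 4] -> max=36
step 6: append 6 -> window=[13, 36, 18, 4, 6] -> max=36
step 7: append 28 -> window=[36, 18, 4, 6, 28] -> max=36
step 8: append 13 -> window=[18, 4, 6, 28, 13] -> max=28
step 9: append 27 -> window=[4, 6, 28, 13, 27] -> max=28
step 10: append 37 -> window=[6, 28, 13, 27, 37] -> max=37
step 11: append 5 -> window=[28, 13, 27, 37, 5] -> max=37
step 12: append 2 -> window=[13, 27, 37, 5, 2] -> max=37
step 13: append 20 -> window=[27, 37, 5, 2, 20] -> max=37
step 14: append 9 -> window=[37, 5, 2, 20, 9] -> max=37
step 15: append 13 -> window=[5, 2, 20, 9, 13] -> max=20

Answer: 36 36 36 28 28 37 37 37 37 37 20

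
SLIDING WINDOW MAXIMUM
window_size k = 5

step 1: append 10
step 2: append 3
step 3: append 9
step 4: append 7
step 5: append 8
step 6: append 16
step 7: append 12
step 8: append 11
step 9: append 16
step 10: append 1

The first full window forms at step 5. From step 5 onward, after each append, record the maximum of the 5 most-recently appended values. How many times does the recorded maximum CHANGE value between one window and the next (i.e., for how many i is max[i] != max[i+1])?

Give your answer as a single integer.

Answer: 1

Derivation:
step 1: append 10 -> window=[10] (not full yet)
step 2: append 3 -> window=[10, 3] (not full yet)
step 3: append 9 -> window=[10, 3, 9] (not full yet)
step 4: append 7 -> window=[10, 3, 9, 7] (not full yet)
step 5: append 8 -> window=[10, 3, 9, 7, 8] -> max=10
step 6: append 16 -> window=[3, 9, 7, 8, 16] -> max=16
step 7: append 12 -> window=[9, 7, 8, 16, 12] -> max=16
step 8: append 11 -> window=[7, 8, 16, 12, 11] -> max=16
step 9: append 16 -> window=[8, 16, 12, 11, 16] -> max=16
step 10: append 1 -> window=[16, 12, 11, 16, 1] -> max=16
Recorded maximums: 10 16 16 16 16 16
Changes between consecutive maximums: 1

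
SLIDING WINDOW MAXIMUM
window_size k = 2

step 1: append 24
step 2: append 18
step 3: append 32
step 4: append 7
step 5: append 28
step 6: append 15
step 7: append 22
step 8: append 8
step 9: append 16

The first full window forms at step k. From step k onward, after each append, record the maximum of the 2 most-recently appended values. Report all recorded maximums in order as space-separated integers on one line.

Answer: 24 32 32 28 28 22 22 16

Derivation:
step 1: append 24 -> window=[24] (not full yet)
step 2: append 18 -> window=[24, 18] -> max=24
step 3: append 32 -> window=[18, 32] -> max=32
step 4: append 7 -> window=[32, 7] -> max=32
step 5: append 28 -> window=[7, 28] -> max=28
step 6: append 15 -> window=[28, 15] -> max=28
step 7: append 22 -> window=[15, 22] -> max=22
step 8: append 8 -> window=[22, 8] -> max=22
step 9: append 16 -> window=[8, 16] -> max=16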